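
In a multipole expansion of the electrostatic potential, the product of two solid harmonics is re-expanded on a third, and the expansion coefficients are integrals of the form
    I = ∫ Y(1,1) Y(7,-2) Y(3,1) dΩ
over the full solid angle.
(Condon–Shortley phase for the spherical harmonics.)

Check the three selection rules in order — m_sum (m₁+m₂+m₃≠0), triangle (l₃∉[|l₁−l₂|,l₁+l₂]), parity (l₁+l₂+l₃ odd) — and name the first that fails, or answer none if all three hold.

Σmᵢ = 0  ✓
l₃∈[|l₁−l₂|,l₁+l₂]=[6,8], have l₃=3  ✗
Σlᵢ = 11 ⇒ odd

triangle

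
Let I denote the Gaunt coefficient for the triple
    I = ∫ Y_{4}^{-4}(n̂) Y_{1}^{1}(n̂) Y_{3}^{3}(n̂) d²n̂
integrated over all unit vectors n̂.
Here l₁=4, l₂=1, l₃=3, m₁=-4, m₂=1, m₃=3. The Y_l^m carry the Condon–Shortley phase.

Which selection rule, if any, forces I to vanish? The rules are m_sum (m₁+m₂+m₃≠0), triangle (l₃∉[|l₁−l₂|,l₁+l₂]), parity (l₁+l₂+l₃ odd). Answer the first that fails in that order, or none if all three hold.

none

m₁+m₂+m₃ = -4 + 1 + 3 = 0  ✓
triangle: |4−1|=3 ≤ l₃=3 ≤ 4+1=5  ✓
parity: l₁+l₂+l₃ = 8 is even  ✓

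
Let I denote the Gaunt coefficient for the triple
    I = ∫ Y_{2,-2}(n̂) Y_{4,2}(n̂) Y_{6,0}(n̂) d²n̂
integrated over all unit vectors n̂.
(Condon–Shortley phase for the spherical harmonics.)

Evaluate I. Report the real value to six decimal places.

m-sum 0 ✓  L=12 even ✓  2≤6≤6 ✓
Π(2lᵢ+1) = 5×9×13 = 585
triangle coeff Δ(2,4,6) = 1/6435
Σ_t [0,0]: t=0:+1/2304 = 1/2304
(3j)²=5/143 [(2 4 6; 0 0 0)], sign=+1
Σ_t [0,0]: t=0:+1/34560 = 1/34560
(3j)²=1/429 [(2 4 6; -2 2 0)], sign=+1
⇒ 4πI² = 75/1573
I = (+1)√(75/1573/(4π)) = 0.06159725

0.061597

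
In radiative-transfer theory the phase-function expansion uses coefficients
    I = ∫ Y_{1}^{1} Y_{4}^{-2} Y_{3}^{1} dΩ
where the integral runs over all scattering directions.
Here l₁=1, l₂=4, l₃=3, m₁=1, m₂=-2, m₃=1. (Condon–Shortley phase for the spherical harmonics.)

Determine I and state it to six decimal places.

0.238414

Rules hold: Σm=0, L=8 even, 3≤3≤5.
N = 3·9·7 = 189
Δ = 2!·0!·6!/9! = 1/252
Racah Σ t=1..1: t=1:−1/36 = -1/36
⇒ 3j(1 4 3; 0 0 0)² = 4/63, sgn +1
Racah Σ t=0..0: t=0:+1/96 = 1/96
⇒ 3j(1 4 3; 1 -2 1)² = 5/84, sgn +1
4πI² = N·(3j₀)²·(3jₘ)² = 5/7
I = +1·√(0.714286/4π) = 0.23841361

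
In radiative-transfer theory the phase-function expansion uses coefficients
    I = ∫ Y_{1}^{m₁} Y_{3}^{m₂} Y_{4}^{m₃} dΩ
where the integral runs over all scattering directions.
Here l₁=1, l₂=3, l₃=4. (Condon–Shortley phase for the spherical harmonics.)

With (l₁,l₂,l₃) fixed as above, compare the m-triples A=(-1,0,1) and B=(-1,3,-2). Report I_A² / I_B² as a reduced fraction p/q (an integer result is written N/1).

10/1

Same 1,3,4: normalisation and zero-m 3j drop out of the ratio.
A: Δ: 0! 2! 6! / 9! → 1/252; sum: t=0:+1/72 = 1/72; 3j²(1 3 4; -1 0 1) = Δ·Π!·Σ² = 5/126  (sign -1)
B: Δ: 0! 2! 6! / 9! → 1/252; sum: t=0:+1/1440 = 1/1440; 3j²(1 3 4; -1 3 -2) = Δ·Π!·Σ² = 1/252  (sign +1)
I_A²/I_B² = (5/126)/(1/252) = 10/1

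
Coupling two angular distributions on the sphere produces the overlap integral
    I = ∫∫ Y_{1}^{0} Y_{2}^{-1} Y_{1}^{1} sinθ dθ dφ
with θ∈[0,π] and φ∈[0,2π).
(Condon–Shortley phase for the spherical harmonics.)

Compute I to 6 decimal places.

Checks pass: Σm=0; 4 even; l₃=1∈[1,3].
(2·1+1)(2·2+1)(2·1+1) = 45
Δ: 2! 0! 2! / 5! → 1/30
sum: t=1:−1/1 = -1/1
3j²(1 2 1; 0 0 0) = Δ·Π!·Σ² = 2/15  (sign +1)
sum: t=1:−1/2 = -1/2
3j²(1 2 1; 0 -1 1) = Δ·Π!·Σ² = 1/10  (sign -1)
combine: 4πI² = 45·2/15·1/10 = 3/5
take √, sign -1: I = -0.21850969

-0.218510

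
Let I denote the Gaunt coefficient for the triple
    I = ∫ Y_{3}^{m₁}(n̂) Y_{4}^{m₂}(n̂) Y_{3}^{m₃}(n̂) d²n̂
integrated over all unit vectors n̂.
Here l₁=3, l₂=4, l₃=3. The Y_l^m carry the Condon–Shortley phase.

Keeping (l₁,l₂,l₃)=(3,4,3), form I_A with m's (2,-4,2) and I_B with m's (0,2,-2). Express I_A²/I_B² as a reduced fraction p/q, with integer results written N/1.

l's match ⇒ only the (l;m) 3-j factors differ between A and B.
A: triangle coeff Δ(3,4,3) = 1/34650; Σ_t [0,0]: t=0:+1/576 = 1/576; (3j)²=5/99 [(3 4 3; 2 -4 2)], sign=-1
B: triangle coeff Δ(3,4,3) = 1/34650; Σ_t [2,3]: t=2:+1/96 t=3:−1/72 = -1/288; (3j)²=1/462 [(3 4 3; 0 2 -2)], sign=+1
I_A²/I_B² = (5/99)/(1/462) = 70/3

70/3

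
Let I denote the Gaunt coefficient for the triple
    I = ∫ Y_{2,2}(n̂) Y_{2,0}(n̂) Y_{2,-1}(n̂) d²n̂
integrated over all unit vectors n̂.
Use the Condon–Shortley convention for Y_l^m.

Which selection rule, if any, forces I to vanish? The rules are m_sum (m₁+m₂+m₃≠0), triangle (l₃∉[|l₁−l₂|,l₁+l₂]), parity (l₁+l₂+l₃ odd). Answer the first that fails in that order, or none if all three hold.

m₁+m₂+m₃ = 2 + 0 − 1 = 1  ✗
triangle: |2−2|=0 ≤ l₃=2 ≤ 2+2=4
parity: l₁+l₂+l₃ = 6 is even

m_sum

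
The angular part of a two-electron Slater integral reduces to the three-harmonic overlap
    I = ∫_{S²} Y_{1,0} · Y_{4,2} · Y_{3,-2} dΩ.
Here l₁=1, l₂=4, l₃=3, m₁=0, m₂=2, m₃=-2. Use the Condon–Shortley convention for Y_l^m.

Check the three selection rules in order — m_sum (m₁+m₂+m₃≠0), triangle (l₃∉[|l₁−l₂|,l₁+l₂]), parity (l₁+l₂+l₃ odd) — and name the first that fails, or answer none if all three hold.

azimuthal sum: 0 + 2 − 2 = 0  ✓
3 ≤ 3 ≤ 5 (triangle on l)  ✓
L = 1 + 4 + 3 = 8 (even)  ✓

none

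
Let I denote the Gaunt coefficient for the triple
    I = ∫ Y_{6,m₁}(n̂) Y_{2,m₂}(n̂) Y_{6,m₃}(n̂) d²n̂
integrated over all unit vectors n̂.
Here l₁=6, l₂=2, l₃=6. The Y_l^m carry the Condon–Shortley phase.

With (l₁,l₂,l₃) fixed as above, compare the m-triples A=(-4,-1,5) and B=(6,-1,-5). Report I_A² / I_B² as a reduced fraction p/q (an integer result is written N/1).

27/22

Shared (l₁,l₂,l₃)=(6,2,6): N and (l;000)² cancel in I_A²/I_B².
A: Δ = 2!·10!·2!/15! = 1/90090; Racah Σ t=0..1: t=0:+1/7257600 t=1:−1/725760 = -1/806400; ⇒ 3j(6 2 6; -4 -1 5)² = 27/910, sgn +1
B: Δ = 2!·10!·2!/15! = 1/90090; Racah Σ t=0..0: t=0:+1/7257600 = 1/7257600; ⇒ 3j(6 2 6; 6 -1 -5)² = 11/455, sgn -1
I_A²/I_B² = (27/910)/(11/455) = 27/22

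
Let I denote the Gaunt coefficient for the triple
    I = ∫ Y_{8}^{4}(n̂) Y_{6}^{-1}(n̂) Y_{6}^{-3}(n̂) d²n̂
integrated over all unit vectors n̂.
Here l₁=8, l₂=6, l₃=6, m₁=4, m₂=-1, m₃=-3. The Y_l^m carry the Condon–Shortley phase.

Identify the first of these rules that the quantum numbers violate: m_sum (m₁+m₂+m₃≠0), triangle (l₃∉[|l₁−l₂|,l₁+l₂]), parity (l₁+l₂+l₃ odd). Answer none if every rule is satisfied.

none

m₁+m₂+m₃ = 4 − 1 − 3 = 0  ✓
triangle: |8−6|=2 ≤ l₃=6 ≤ 8+6=14  ✓
parity: l₁+l₂+l₃ = 20 is even  ✓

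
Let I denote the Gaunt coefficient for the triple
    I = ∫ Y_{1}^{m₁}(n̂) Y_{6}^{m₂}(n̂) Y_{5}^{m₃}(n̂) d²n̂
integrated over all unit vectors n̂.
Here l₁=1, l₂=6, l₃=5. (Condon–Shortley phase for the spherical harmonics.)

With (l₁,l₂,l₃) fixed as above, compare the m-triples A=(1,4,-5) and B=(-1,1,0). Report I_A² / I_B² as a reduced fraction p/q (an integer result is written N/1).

1/21

Shared (l₁,l₂,l₃)=(1,6,5): N and (l;000)² cancel in I_A²/I_B².
A: Δ = 2!·0!·10!/13! = 1/858; Racah Σ t=0..0: t=0:+1/7257600 = 1/7257600; ⇒ 3j(1 6 5; 1 4 -5)² = 1/858, sgn +1
B: Δ = 2!·0!·10!/13! = 1/858; Racah Σ t=2..2: t=2:+1/28800 = 1/28800; ⇒ 3j(1 6 5; -1 1 0)² = 7/286, sgn -1
I_A²/I_B² = (1/858)/(7/286) = 1/21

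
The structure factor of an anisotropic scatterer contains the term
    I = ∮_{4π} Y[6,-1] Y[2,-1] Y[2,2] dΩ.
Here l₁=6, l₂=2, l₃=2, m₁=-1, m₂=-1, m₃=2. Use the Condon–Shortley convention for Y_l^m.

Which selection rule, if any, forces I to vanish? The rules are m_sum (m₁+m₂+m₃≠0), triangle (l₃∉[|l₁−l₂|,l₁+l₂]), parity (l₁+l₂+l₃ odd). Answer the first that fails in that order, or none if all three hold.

triangle

Σmᵢ = 0  ✓
l₃∈[|l₁−l₂|,l₁+l₂]=[4,8], have l₃=2  ✗
Σlᵢ = 10 ⇒ even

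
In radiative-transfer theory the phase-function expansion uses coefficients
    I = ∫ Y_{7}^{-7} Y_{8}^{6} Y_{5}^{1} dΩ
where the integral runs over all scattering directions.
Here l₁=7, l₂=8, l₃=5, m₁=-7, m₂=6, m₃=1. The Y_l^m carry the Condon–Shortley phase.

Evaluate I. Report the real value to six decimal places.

0.179145

Checks pass: Σm=0; 20 even; l₃=5∈[1,15].
(2·7+1)(2·8+1)(2·5+1) = 2805
Δ: 10! 4! 6! / 21! → 1/814773960
sum: t=3:−1/87091200 t=4:+1/4976640 t=5:−1/2073600 t=6:+1/4976640 t=7:−1/87091200 = -1/9676800
3j²(7 8 5; 0 0 0) = Δ·Π!·Σ² = 360/46189  (sign +1)
sum: t=10:+1/4180377600 = 1/4180377600
3j²(7 8 5; -7 6 1) = Δ·Π!·Σ² = 143/7752  (sign +1)
combine: 4πI² = 2805·360/46189·143/7752 = 2475/6137
take √, sign +1: I = 0.17914497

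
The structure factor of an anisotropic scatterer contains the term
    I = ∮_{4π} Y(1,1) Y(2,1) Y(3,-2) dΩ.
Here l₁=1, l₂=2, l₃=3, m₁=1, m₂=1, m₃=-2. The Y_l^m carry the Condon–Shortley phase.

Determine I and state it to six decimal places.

0.261169

Rules hold: Σm=0, L=6 even, 1≤3≤3.
N = 3·5·7 = 105
Δ = 0!·2!·4!/7! = 1/105
Racah Σ t=0..0: t=0:+1/4 = 1/4
⇒ 3j(1 2 3; 0 0 0)² = 3/35, sgn -1
Racah Σ t=0..0: t=0:+1/12 = 1/12
⇒ 3j(1 2 3; 1 1 -2)² = 2/21, sgn -1
4πI² = N·(3j₀)²·(3jₘ)² = 6/7
I = +1·√(0.857143/4π) = 0.26116903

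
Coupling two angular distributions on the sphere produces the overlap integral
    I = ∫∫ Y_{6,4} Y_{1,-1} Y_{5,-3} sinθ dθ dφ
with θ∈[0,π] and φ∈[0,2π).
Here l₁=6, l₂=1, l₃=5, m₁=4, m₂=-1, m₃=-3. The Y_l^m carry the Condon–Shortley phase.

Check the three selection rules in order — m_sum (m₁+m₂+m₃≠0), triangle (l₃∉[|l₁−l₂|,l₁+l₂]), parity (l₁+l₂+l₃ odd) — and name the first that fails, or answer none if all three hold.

Σmᵢ = 0  ✓
l₃∈[|l₁−l₂|,l₁+l₂]=[5,7], have l₃=5  ✓
Σlᵢ = 12 ⇒ even  ✓

none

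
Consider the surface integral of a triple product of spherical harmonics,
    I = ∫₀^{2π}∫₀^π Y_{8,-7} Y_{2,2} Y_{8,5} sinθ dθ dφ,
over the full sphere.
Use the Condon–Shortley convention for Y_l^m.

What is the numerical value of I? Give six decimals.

m-sum 0 ✓  L=18 even ✓  6≤8≤10 ✓
Π(2lᵢ+1) = 17×5×17 = 1445
triangle coeff Δ(8,2,8) = 1/348840
Σ_t [0,2]: t=0:+1/116121600 t=1:−1/25401600 t=2:+1/116121600 = -1/45158400
(3j)²=24/1615 [(8 2 8; 0 0 0)], sign=-1
Σ_t [2,2]: t=2:+1/24908083200 = 1/24908083200
(3j)²=7/1292 [(8 2 8; -7 2 5)], sign=-1
⇒ 4πI² = 42/361
I = (+1)√(42/361/(4π)) = 0.09622017

0.096220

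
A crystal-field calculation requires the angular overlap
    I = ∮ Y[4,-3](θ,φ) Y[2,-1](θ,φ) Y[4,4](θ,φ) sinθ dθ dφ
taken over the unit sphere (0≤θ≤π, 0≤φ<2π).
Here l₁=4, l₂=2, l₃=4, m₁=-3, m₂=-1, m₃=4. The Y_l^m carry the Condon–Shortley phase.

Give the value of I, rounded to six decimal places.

0.198645

m-sum 0 ✓  L=10 even ✓  2≤4≤6 ✓
Π(2lᵢ+1) = 9×5×9 = 405
triangle coeff Δ(4,2,4) = 1/13860
Σ_t [0,2]: t=0:+1/192 t=1:−1/36 t=2:+1/192 = -5/288
(3j)²=20/693 [(4 2 4; 0 0 0)], sign=-1
Σ_t [1,1]: t=1:−1/1440 = -1/1440
(3j)²=7/165 [(4 2 4; -3 -1 4)], sign=-1
⇒ 4πI² = 60/121
I = (+1)√(60/121/(4π)) = 0.19864517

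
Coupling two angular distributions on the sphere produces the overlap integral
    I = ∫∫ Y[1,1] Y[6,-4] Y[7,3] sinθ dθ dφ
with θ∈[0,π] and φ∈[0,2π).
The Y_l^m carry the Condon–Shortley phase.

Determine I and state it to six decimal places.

-0.085707

Rules hold: Σm=0, L=14 even, 5≤7≤7.
N = 3·13·15 = 585
Δ = 0!·2!·12!/15! = 1/1365
Racah Σ t=0..0: t=0:+1/518400 = 1/518400
⇒ 3j(1 6 7; 0 0 0)² = 7/195, sgn -1
Racah Σ t=0..0: t=0:+1/14515200 = 1/14515200
⇒ 3j(1 6 7; 1 -4 3)² = 2/455, sgn +1
4πI² = N·(3j₀)²·(3jₘ)² = 6/65
I = -1·√(0.0923077/4π) = -0.08570655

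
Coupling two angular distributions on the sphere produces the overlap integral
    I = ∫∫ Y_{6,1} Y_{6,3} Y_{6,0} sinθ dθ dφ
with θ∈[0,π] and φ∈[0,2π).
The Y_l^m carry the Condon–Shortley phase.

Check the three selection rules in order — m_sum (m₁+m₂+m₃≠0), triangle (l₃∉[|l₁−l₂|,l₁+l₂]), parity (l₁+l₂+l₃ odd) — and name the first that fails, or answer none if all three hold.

Σmᵢ = 4  ✗
l₃∈[|l₁−l₂|,l₁+l₂]=[0,12], have l₃=6
Σlᵢ = 18 ⇒ even

m_sum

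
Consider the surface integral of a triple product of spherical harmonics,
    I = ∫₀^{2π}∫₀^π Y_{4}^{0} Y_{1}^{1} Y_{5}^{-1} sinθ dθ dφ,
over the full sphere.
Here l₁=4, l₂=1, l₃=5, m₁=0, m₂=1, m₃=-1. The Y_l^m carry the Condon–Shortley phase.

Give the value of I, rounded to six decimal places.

-0.190188

Checks pass: Σm=0; 10 even; l₃=5∈[3,5].
(2·4+1)(2·1+1)(2·5+1) = 297
Δ: 0! 8! 2! / 11! → 1/495
sum: t=0:+1/576 = 1/576
3j²(4 1 5; 0 0 0) = Δ·Π!·Σ² = 5/99  (sign -1)
sum: t=0:+1/1152 = 1/1152
3j²(4 1 5; 0 1 -1) = Δ·Π!·Σ² = 1/33  (sign +1)
combine: 4πI² = 297·5/99·1/33 = 5/11
take √, sign -1: I = -0.19018827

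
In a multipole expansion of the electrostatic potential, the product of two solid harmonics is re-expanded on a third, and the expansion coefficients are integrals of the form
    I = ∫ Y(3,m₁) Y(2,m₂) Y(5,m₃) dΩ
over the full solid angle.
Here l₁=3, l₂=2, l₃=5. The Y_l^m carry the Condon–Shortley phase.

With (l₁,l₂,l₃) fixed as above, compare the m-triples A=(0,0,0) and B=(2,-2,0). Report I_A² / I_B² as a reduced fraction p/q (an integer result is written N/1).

l's match ⇒ only the (l;m) 3-j factors differ between A and B.
A: triangle coeff Δ(3,2,5) = 1/2310; Σ_t [0,0]: t=0:+1/144 = 1/144; (3j)²=10/231 [(3 2 5; 0 0 0)], sign=-1
B: triangle coeff Δ(3,2,5) = 1/2310; Σ_t [0,0]: t=0:+1/2880 = 1/2880; (3j)²=1/462 [(3 2 5; 2 -2 0)], sign=-1
I_A²/I_B² = (10/231)/(1/462) = 20/1

20/1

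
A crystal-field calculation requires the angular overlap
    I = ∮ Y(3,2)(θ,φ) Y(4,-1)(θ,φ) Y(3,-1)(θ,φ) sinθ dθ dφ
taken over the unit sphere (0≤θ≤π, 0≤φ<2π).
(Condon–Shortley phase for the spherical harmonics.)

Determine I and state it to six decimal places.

0.145070

m-sum 0 ✓  L=10 even ✓  1≤3≤7 ✓
Π(2lᵢ+1) = 7×9×7 = 441
triangle coeff Δ(3,4,3) = 1/34650
Σ_t [1,3]: t=1:−1/72 t=2:+1/16 t=3:−1/72 = 5/144
(3j)²=2/77 [(3 4 3; 0 0 0)], sign=-1
Σ_t [0,1]: t=0:+1/144 t=1:−1/48 = -1/72
(3j)²=16/693 [(3 4 3; 2 -1 -1)], sign=-1
⇒ 4πI² = 32/121
I = (+1)√(32/121/(4π)) = 0.14506992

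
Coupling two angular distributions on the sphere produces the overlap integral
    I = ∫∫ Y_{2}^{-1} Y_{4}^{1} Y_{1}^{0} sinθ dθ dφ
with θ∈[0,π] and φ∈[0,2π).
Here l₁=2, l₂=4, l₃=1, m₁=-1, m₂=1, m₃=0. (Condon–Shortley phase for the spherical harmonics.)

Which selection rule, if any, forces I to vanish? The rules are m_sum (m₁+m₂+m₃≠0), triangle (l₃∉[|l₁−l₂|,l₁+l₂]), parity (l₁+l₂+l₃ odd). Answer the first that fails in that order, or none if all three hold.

Σmᵢ = 0  ✓
l₃∈[|l₁−l₂|,l₁+l₂]=[2,6], have l₃=1  ✗
Σlᵢ = 7 ⇒ odd

triangle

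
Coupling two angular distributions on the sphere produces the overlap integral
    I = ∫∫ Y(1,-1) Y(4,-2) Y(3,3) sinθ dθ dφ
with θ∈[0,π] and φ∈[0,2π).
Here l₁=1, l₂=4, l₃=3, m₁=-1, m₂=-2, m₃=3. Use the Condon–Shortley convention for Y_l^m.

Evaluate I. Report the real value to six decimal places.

Rules hold: Σm=0, L=8 even, 3≤3≤5.
N = 3·9·7 = 189
Δ = 2!·0!·6!/9! = 1/252
Racah Σ t=1..1: t=1:−1/36 = -1/36
⇒ 3j(1 4 3; 0 0 0)² = 4/63, sgn +1
Racah Σ t=2..2: t=2:+1/1440 = 1/1440
⇒ 3j(1 4 3; -1 -2 3)² = 1/252, sgn +1
4πI² = N·(3j₀)²·(3jₘ)² = 1/21
I = +1·√(0.047619/4π) = 0.06155813

0.061558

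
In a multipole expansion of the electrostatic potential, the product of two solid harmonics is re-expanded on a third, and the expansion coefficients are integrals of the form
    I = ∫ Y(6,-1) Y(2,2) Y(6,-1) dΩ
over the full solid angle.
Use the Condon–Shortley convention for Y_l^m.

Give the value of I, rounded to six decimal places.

m-sum 0 ✓  L=14 even ✓  4≤6≤8 ✓
Π(2lᵢ+1) = 13×5×13 = 845
triangle coeff Δ(6,2,6) = 1/90090
Σ_t [0,2]: t=0:+1/69120 t=1:−1/14400 t=2:+1/69120 = -7/172800
(3j)²=14/715 [(6 2 6; 0 0 0)], sign=-1
Σ_t [2,2]: t=2:+1/57600 = 1/57600
(3j)²=21/715 [(6 2 6; -1 2 -1)], sign=-1
⇒ 4πI² = 294/605
I = (+1)√(294/605/(4π)) = 0.19664868

0.196649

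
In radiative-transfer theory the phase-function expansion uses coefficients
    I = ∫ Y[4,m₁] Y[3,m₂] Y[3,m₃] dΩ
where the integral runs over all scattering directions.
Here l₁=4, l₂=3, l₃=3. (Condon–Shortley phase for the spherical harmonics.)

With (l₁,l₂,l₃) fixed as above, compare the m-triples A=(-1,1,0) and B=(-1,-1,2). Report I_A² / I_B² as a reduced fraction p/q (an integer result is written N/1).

15/32

Same 4,3,3: normalisation and zero-m 3j drop out of the ratio.
A: Δ: 4! 4! 2! / 11! → 1/34650; sum: t=2:+1/48 t=3:−1/24 t=4:+1/288 = -5/288; 3j²(4 3 3; -1 1 0) = Δ·Π!·Σ² = 5/462  (sign +1)
B: Δ: 4! 4! 2! / 11! → 1/34650; sum: t=1:−1/144 t=2:+1/48 = 1/72; 3j²(4 3 3; -1 -1 2) = Δ·Π!·Σ² = 16/693  (sign -1)
I_A²/I_B² = (5/462)/(16/693) = 15/32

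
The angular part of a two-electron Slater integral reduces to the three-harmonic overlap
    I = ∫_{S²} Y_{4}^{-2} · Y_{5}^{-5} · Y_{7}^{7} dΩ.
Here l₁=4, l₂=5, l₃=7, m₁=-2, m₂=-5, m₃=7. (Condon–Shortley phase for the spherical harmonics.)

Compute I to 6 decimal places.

m-sum 0 ✓  L=16 even ✓  1≤7≤9 ✓
Π(2lᵢ+1) = 9×11×15 = 1485
triangle coeff Δ(4,5,7) = 1/6126120
Σ_t [0,2]: t=0:+1/69120 t=1:−1/20736 t=2:+1/69120 = -1/51840
(3j)²=280/21879 [(4 5 7; 0 0 0)], sign=+1
Σ_t [0,0]: t=0:+1/58060800 = 1/58060800
(3j)²=3/136 [(4 5 7; -2 -5 7)], sign=+1
⇒ 4πI² = 1575/3757
I = (+1)√(1575/3757/(4π)) = 0.18264793

0.182648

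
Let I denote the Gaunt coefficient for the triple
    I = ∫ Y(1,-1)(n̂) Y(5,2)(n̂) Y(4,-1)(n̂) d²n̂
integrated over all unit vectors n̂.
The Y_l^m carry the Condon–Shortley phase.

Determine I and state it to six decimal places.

Checks pass: Σm=0; 10 even; l₃=4∈[4,6].
(2·1+1)(2·5+1)(2·4+1) = 297
Δ: 2! 0! 8! / 11! → 1/495
sum: t=1:−1/576 = -1/576
3j²(1 5 4; 0 0 0) = Δ·Π!·Σ² = 5/99  (sign -1)
sum: t=2:+1/1440 = 1/1440
3j²(1 5 4; -1 2 -1) = Δ·Π!·Σ² = 7/165  (sign -1)
combine: 4πI² = 297·5/99·7/165 = 7/11
take √, sign +1: I = 0.22503380

0.225034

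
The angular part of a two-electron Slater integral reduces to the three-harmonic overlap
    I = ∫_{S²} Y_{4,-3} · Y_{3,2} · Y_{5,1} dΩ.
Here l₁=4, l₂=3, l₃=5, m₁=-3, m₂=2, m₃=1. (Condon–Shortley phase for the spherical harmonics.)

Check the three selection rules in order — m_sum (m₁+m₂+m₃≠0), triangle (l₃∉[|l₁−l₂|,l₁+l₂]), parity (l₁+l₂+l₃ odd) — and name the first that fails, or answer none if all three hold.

none

Σmᵢ = 0  ✓
l₃∈[|l₁−l₂|,l₁+l₂]=[1,7], have l₃=5  ✓
Σlᵢ = 12 ⇒ even  ✓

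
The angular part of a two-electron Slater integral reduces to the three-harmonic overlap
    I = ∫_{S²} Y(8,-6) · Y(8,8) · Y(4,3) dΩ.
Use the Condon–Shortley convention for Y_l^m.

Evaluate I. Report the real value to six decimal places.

0.000000

Σmᵢ = 5 ≠ 0, so the φ-integral vanishes; I = 0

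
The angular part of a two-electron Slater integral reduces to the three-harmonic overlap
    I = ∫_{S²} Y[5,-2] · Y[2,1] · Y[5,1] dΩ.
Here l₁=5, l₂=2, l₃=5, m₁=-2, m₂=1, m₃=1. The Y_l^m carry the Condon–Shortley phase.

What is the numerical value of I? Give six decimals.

Rules hold: Σm=0, L=12 even, 3≤5≤7.
N = 11·5·11 = 605
Δ = 2!·8!·2!/13! = 1/38610
Racah Σ t=0..2: t=0:+1/2880 t=1:−1/576 t=2:+1/2880 = -1/960
⇒ 3j(5 2 5; 0 0 0)² = 10/429, sgn +1
Racah Σ t=1..2: t=1:−1/2880 t=2:+1/1440 = 1/2880
⇒ 3j(5 2 5; -2 1 1)² = 7/715, sgn +1
4πI² = N·(3j₀)²·(3jₘ)² = 70/507
I = +1·√(0.138067/4π) = 0.10481902

0.104819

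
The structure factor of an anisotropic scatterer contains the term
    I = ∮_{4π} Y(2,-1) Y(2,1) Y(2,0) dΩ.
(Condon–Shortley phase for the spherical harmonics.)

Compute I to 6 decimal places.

Rules hold: Σm=0, L=6 even, 0≤2≤4.
N = 5·5·5 = 125
Δ = 2!·2!·2!/7! = 1/630
Racah Σ t=0..2: t=0:+1/8 t=1:−1/1 t=2:+1/8 = -3/4
⇒ 3j(2 2 2; 0 0 0)² = 2/35, sgn -1
Racah Σ t=1..2: t=1:−1/4 t=2:+1/2 = 1/4
⇒ 3j(2 2 2; -1 1 0)² = 1/70, sgn +1
4πI² = N·(3j₀)²·(3jₘ)² = 5/49
I = -1·√(0.102041/4π) = -0.09011188

-0.090112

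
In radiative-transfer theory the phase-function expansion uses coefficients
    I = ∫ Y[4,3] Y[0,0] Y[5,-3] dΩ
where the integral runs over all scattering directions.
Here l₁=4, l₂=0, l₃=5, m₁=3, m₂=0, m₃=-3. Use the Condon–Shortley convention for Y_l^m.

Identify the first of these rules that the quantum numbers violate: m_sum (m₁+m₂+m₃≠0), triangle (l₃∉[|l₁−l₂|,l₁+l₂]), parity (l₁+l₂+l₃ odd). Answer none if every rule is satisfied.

triangle

m₁+m₂+m₃ = 3 + 0 − 3 = 0  ✓
triangle: |4−0|=4 ≤ l₃=5 ≤ 4+0=4  ✗
parity: l₁+l₂+l₃ = 9 is odd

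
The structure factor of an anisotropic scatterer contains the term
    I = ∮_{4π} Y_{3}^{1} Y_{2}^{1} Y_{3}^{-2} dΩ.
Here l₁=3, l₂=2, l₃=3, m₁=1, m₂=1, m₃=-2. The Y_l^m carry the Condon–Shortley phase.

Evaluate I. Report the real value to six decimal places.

0.162868

Rules hold: Σm=0, L=8 even, 1≤3≤5.
N = 7·5·7 = 245
Δ = 2!·4!·2!/9! = 1/3780
Racah Σ t=0..2: t=0:+1/24 t=1:−1/4 t=2:+1/24 = -1/6
⇒ 3j(3 2 3; 0 0 0)² = 4/105, sgn +1
Racah Σ t=1..2: t=1:−1/12 t=2:+1/48 = -1/16
⇒ 3j(3 2 3; 1 1 -2)² = 1/28, sgn +1
4πI² = N·(3j₀)²·(3jₘ)² = 1/3
I = +1·√(0.333333/4π) = 0.16286750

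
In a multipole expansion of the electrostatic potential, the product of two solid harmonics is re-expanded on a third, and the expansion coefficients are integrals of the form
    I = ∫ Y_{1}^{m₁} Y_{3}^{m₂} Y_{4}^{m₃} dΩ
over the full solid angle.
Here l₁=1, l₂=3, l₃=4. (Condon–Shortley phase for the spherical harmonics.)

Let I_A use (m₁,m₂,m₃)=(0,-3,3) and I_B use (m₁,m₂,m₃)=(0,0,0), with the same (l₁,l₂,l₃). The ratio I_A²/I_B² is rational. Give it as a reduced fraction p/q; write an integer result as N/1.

Same 1,3,4: normalisation and zero-m 3j drop out of the ratio.
A: Δ: 0! 2! 6! / 9! → 1/252; sum: t=0:+1/720 = 1/720; 3j²(1 3 4; 0 -3 3) = Δ·Π!·Σ² = 1/36  (sign -1)
B: Δ: 0! 2! 6! / 9! → 1/252; sum: t=0:+1/36 = 1/36; 3j²(1 3 4; 0 0 0) = Δ·Π!·Σ² = 4/63  (sign +1)
I_A²/I_B² = (1/36)/(4/63) = 7/16

7/16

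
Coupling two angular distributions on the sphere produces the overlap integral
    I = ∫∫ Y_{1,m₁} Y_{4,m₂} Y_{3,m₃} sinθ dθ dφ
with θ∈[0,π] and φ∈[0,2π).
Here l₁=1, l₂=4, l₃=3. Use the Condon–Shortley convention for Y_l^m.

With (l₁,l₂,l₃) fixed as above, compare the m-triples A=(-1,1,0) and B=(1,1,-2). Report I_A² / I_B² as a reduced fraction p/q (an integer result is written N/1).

l's match ⇒ only the (l;m) 3-j factors differ between A and B.
A: triangle coeff Δ(1,4,3) = 1/252; Σ_t [2,2]: t=2:+1/72 = 1/72; (3j)²=5/126 [(1 4 3; -1 1 0)], sign=-1
B: triangle coeff Δ(1,4,3) = 1/252; Σ_t [0,0]: t=0:+1/240 = 1/240; (3j)²=1/84 [(1 4 3; 1 1 -2)], sign=-1
I_A²/I_B² = (5/126)/(1/84) = 10/3

10/3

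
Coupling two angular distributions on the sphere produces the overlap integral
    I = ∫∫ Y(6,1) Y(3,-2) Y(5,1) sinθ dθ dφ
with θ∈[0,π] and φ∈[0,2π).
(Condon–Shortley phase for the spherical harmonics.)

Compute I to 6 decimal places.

0.134828

Rules hold: Σm=0, L=14 even, 3≤5≤9.
N = 13·7·11 = 1001
Δ = 4!·8!·2!/15! = 1/675675
Racah Σ t=1..3: t=1:−1/8640 t=2:+1/2304 t=3:−1/8640 = 7/34560
⇒ 3j(6 3 5; 0 0 0)² = 7/429, sgn -1
Racah Σ t=0..1: t=0:+1/17280 t=1:−1/6912 = -1/11520
⇒ 3j(6 3 5; 1 -2 1)² = 2/143, sgn -1
4πI² = N·(3j₀)²·(3jₘ)² = 98/429
I = +1·√(0.228438/4π) = 0.13482780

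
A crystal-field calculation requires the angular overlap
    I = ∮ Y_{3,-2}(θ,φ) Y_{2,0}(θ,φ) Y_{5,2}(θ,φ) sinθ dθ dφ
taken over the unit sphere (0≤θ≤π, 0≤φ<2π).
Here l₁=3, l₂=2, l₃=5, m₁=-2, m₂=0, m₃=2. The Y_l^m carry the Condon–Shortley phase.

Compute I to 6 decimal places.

0.190188

Checks pass: Σm=0; 10 even; l₃=5∈[1,5].
(2·3+1)(2·2+1)(2·5+1) = 385
Δ: 0! 6! 4! / 11! → 1/2310
sum: t=0:+1/144 = 1/144
3j²(3 2 5; 0 0 0) = Δ·Π!·Σ² = 10/231  (sign -1)
sum: t=0:+1/480 = 1/480
3j²(3 2 5; -2 0 2) = Δ·Π!·Σ² = 3/110  (sign -1)
combine: 4πI² = 385·10/231·3/110 = 5/11
take √, sign +1: I = 0.19018827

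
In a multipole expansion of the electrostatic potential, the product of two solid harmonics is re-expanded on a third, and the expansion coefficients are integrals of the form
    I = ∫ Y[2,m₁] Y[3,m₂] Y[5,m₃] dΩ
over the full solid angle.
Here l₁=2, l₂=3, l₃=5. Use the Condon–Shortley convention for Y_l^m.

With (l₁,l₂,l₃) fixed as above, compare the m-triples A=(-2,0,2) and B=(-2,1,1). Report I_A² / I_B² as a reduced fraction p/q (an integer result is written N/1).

l's match ⇒ only the (l;m) 3-j factors differ between A and B.
A: triangle coeff Δ(2,3,5) = 1/2310; Σ_t [0,0]: t=0:+1/864 = 1/864; (3j)²=1/66 [(2 3 5; -2 0 2)], sign=-1
B: triangle coeff Δ(2,3,5) = 1/2310; Σ_t [0,0]: t=0:+1/1152 = 1/1152; (3j)²=1/154 [(2 3 5; -2 1 1)], sign=+1
I_A²/I_B² = (1/66)/(1/154) = 7/3

7/3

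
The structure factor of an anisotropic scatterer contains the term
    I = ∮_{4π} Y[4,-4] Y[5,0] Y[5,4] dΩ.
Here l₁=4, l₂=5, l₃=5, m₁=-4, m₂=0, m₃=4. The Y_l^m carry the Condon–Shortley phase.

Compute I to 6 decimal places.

0.130198

Checks pass: Σm=0; 14 even; l₃=5∈[1,9].
(2·4+1)(2·5+1)(2·5+1) = 1089
Δ: 4! 4! 6! / 15! → 1/3153150
sum: t=0:+1/69120 t=1:−1/1728 t=2:+1/576 t=3:−1/1728 t=4:+1/69120 = 7/11520
3j²(4 5 5; 0 0 0) = Δ·Π!·Σ² = 2/143  (sign -1)
sum: t=4:+1/69120 = 1/69120
3j²(4 5 5; -4 0 4) = Δ·Π!·Σ² = 2/143  (sign -1)
combine: 4πI² = 1089·2/143·2/143 = 36/169
take √, sign +1: I = 0.13019760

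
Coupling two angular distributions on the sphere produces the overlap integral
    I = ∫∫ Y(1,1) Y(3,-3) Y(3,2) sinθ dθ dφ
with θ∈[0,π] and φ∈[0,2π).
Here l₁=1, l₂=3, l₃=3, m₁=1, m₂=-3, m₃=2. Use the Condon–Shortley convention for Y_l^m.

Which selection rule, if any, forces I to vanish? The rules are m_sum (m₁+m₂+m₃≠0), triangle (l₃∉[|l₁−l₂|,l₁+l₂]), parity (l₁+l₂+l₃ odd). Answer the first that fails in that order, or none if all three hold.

parity

azimuthal sum: 1 − 3 + 2 = 0  ✓
2 ≤ 3 ≤ 4 (triangle on l)  ✓
L = 1 + 3 + 3 = 7 (odd)  ✗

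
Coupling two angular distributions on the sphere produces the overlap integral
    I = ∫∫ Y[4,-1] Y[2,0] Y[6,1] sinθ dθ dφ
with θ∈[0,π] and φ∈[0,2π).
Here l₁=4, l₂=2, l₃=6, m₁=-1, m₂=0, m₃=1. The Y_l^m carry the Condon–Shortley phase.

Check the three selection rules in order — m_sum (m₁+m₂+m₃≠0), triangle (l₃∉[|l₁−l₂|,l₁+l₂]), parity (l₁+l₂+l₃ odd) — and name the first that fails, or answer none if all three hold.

m₁+m₂+m₃ = -1 + 0 + 1 = 0  ✓
triangle: |4−2|=2 ≤ l₃=6 ≤ 4+2=6  ✓
parity: l₁+l₂+l₃ = 12 is even  ✓

none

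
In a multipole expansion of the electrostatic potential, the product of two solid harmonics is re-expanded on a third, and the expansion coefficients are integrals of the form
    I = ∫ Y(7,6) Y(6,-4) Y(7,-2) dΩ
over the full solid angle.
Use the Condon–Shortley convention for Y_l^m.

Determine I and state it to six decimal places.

Rules hold: Σm=0, L=20 even, 1≤7≤13.
N = 15·13·15 = 2925
Δ = 6!·8!·6!/21! = 1/2444321880
Racah Σ t=0..6: t=0:+1/2612736000 t=1:−1/20736000 t=2:+1/1658880 t=3:−1/746496 t=4:+1/1658880 t=5:−1/20736000 t=6:+1/2612736000 = -1/4354560
⇒ 3j(7 6 7; 0 0 0)² = 1000/138567, sgn +1
Racah Σ t=0..1: t=0:+1/174182400 t=1:−1/580608000 = 1/248832000
⇒ 3j(7 6 7; 6 -4 -2)² = 21/1615, sgn -1
4πI² = N·(3j₀)²·(3jₘ)² = 315000/1147619
I = -1·√(0.274481/4π) = -0.14779219

-0.147792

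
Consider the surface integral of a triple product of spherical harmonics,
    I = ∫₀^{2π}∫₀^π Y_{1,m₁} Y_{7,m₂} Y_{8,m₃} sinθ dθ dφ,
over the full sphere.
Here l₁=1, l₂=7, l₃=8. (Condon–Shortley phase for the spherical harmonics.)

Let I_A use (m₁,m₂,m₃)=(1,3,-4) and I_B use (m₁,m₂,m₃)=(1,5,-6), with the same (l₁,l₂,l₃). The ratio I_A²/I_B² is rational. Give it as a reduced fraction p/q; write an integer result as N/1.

66/91

Same 1,7,8: normalisation and zero-m 3j drop out of the ratio.
A: Δ: 0! 2! 14! / 17! → 1/2040; sum: t=0:+1/174182400 = 1/174182400; 3j²(1 7 8; 1 3 -4) = Δ·Π!·Σ² = 11/340  (sign +1)
B: Δ: 0! 2! 14! / 17! → 1/2040; sum: t=0:+1/1916006400 = 1/1916006400; 3j²(1 7 8; 1 5 -6) = Δ·Π!·Σ² = 91/2040  (sign +1)
I_A²/I_B² = (11/340)/(91/2040) = 66/91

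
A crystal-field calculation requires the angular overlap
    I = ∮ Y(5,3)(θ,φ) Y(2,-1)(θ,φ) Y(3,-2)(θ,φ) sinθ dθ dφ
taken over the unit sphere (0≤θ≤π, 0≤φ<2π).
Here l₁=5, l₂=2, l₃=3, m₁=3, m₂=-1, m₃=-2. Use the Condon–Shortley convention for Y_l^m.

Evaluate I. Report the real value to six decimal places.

m-sum 0 ✓  L=10 even ✓  3≤3≤7 ✓
Π(2lᵢ+1) = 11×5×7 = 385
triangle coeff Δ(5,2,3) = 1/2310
Σ_t [2,2]: t=2:+1/144 = 1/144
(3j)²=10/231 [(5 2 3; 0 0 0)], sign=-1
Σ_t [1,1]: t=1:−1/720 = -1/720
(3j)²=8/165 [(5 2 3; 3 -1 -2)], sign=+1
⇒ 4πI² = 80/99
I = (-1)√(80/99/(4π)) = -0.25358436

-0.253584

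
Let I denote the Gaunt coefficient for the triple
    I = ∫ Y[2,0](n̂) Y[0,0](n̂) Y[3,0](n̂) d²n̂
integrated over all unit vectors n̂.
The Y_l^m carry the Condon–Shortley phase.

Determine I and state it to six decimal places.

0.000000

triangle: need 2≤l₃≤2, have 3; I=0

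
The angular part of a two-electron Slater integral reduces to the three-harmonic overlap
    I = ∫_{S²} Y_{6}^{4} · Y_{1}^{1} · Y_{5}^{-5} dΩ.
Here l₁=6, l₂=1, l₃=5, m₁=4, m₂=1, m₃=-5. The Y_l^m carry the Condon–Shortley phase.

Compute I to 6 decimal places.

Checks pass: Σm=0; 12 even; l₃=5∈[5,7].
(2·6+1)(2·1+1)(2·5+1) = 429
Δ: 2! 10! 0! / 13! → 1/858
sum: t=1:−1/14400 = -1/14400
3j²(6 1 5; 0 0 0) = Δ·Π!·Σ² = 6/143  (sign +1)
sum: t=2:+1/7257600 = 1/7257600
3j²(6 1 5; 4 1 -5) = Δ·Π!·Σ² = 1/858  (sign +1)
combine: 4πI² = 429·6/143·1/858 = 3/143
take √, sign +1: I = 0.04085899

0.040859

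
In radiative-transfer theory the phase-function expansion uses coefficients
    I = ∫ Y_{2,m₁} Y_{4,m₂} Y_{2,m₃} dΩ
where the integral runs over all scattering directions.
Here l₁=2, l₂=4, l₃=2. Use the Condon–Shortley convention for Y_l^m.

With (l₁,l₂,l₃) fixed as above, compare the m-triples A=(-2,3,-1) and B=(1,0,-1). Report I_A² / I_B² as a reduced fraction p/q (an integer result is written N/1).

Shared (l₁,l₂,l₃)=(2,4,2): N and (l;000)² cancel in I_A²/I_B².
A: Δ = 4!·0!·4!/9! = 1/630; Racah Σ t=4..4: t=4:+1/144 = 1/144; ⇒ 3j(2 4 2; -2 3 -1)² = 1/18, sgn -1
B: Δ = 4!·0!·4!/9! = 1/630; Racah Σ t=1..1: t=1:−1/36 = -1/36; ⇒ 3j(2 4 2; 1 0 -1)² = 8/315, sgn +1
I_A²/I_B² = (1/18)/(8/315) = 35/16

35/16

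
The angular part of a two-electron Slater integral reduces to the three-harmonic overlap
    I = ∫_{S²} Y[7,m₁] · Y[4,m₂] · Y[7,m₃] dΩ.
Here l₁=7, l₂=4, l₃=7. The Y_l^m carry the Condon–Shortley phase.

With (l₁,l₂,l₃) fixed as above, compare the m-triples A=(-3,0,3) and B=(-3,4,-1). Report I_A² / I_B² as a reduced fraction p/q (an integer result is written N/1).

20667/343000

Shared (l₁,l₂,l₃)=(7,4,7): N and (l;000)² cancel in I_A²/I_B².
A: Δ = 4!·10!·4!/19! = 1/58198140; Racah Σ t=0..4: t=0:+1/2090188800 t=1:−1/13063680 t=2:+1/1290240 t=3:−1/1088640 t=4:+1/9953280 = -83/696729600; ⇒ 3j(7 4 7; -3 0 3)² = 6889/6466460, sgn -1
B: Δ = 4!·10!·4!/19! = 1/58198140; Racah Σ t=4..4: t=4:+1/9953280 = 1/9953280; ⇒ 3j(7 4 7; -3 4 -1)² = 2450/138567, sgn +1
I_A²/I_B² = (6889/6466460)/(2450/138567) = 20667/343000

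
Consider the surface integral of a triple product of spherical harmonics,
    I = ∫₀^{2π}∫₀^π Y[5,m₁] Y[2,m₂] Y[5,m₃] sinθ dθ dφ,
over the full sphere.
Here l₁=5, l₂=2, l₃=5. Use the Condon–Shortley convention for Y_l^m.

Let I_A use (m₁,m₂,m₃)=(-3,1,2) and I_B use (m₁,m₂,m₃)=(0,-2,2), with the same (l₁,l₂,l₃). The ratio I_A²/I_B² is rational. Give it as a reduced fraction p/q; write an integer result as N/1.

Shared (l₁,l₂,l₃)=(5,2,5): N and (l;000)² cancel in I_A²/I_B².
A: Δ = 2!·8!·2!/13! = 1/38610; Racah Σ t=1..2: t=1:−1/10080 t=2:+1/2880 = 1/4032; ⇒ 3j(5 2 5; -3 1 2)² = 10/429, sgn -1
B: Δ = 2!·8!·2!/13! = 1/38610; Racah Σ t=0..0: t=0:+1/2880 = 1/2880; ⇒ 3j(5 2 5; 0 -2 2)² = 14/429, sgn -1
I_A²/I_B² = (10/429)/(14/429) = 5/7

5/7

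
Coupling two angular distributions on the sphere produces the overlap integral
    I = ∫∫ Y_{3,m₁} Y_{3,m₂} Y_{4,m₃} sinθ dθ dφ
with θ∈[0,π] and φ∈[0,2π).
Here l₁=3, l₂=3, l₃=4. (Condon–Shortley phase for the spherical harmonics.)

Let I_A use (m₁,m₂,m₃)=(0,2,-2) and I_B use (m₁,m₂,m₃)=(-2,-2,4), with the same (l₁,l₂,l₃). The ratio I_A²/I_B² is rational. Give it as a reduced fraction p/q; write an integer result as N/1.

3/70

l's match ⇒ only the (l;m) 3-j factors differ between A and B.
A: triangle coeff Δ(3,3,4) = 1/34650; Σ_t [1,2]: t=1:−1/96 t=2:+1/72 = 1/288; (3j)²=1/462 [(3 3 4; 0 2 -2)], sign=+1
B: triangle coeff Δ(3,3,4) = 1/34650; Σ_t [1,1]: t=1:−1/576 = -1/576; (3j)²=5/99 [(3 3 4; -2 -2 4)], sign=-1
I_A²/I_B² = (1/462)/(5/99) = 3/70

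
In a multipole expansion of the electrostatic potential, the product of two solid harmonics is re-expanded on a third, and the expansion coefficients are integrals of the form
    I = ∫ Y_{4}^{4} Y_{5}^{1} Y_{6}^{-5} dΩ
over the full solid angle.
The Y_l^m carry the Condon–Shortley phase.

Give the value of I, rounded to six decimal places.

L=15 odd ⇒ parity kills the (l;000) factor ⇒ I = 0

0.000000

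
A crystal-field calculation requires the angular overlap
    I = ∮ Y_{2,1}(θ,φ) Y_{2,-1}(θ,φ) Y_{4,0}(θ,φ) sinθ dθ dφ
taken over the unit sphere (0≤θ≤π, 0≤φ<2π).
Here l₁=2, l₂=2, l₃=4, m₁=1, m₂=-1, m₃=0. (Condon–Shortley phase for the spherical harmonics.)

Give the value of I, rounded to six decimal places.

0.161197

Rules hold: Σm=0, L=8 even, 0≤4≤4.
N = 5·5·9 = 225
Δ = 0!·4!·4!/9! = 1/630
Racah Σ t=0..0: t=0:+1/16 = 1/16
⇒ 3j(2 2 4; 0 0 0)² = 2/35, sgn +1
Racah Σ t=0..0: t=0:+1/36 = 1/36
⇒ 3j(2 2 4; 1 -1 0)² = 8/315, sgn +1
4πI² = N·(3j₀)²·(3jₘ)² = 16/49
I = +1·√(0.326531/4π) = 0.16119702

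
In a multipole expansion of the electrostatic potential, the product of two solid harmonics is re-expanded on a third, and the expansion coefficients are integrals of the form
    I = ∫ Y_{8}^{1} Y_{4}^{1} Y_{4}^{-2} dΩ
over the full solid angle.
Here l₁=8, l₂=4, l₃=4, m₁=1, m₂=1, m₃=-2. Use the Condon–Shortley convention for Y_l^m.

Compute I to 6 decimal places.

Checks pass: Σm=0; 16 even; l₃=4∈[4,12].
(2·8+1)(2·4+1)(2·4+1) = 1377
Δ: 8! 8! 0! / 17! → 1/218790
sum: t=4:+1/331776 = 1/331776
3j²(8 4 4; 0 0 0) = Δ·Π!·Σ² = 490/21879  (sign +1)
sum: t=5:−1/1036800 = -1/1036800
3j²(8 4 4; 1 1 -2) = Δ·Π!·Σ² = 98/12155  (sign -1)
combine: 4πI² = 1377·490/21879·98/12155 = 86436/347633
take √, sign -1: I = -0.14066366

-0.140664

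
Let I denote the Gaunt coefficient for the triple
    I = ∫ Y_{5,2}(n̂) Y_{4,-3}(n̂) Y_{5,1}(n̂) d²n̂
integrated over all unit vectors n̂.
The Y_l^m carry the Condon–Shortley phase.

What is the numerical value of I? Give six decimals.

-0.048522

m-sum 0 ✓  L=14 even ✓  1≤5≤9 ✓
Π(2lᵢ+1) = 11×9×11 = 1089
triangle coeff Δ(5,4,5) = 1/3153150
Σ_t [0,4]: t=0:+1/69120 t=1:−1/1728 t=2:+1/576 t=3:−1/1728 t=4:+1/69120 = 7/11520
(3j)²=2/143 [(5 4 5; 0 0 0)], sign=-1
Σ_t [0,1]: t=0:+1/5184 t=1:−1/6912 = 1/20736
(3j)²=5/2574 [(5 4 5; 2 -3 1)], sign=+1
⇒ 4πI² = 5/169
I = (-1)√(5/169/(4π)) = -0.04852178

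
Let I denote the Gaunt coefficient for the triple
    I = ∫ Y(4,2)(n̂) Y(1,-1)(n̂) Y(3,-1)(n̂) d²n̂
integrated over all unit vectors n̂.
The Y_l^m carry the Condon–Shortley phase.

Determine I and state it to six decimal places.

Rules hold: Σm=0, L=8 even, 3≤3≤5.
N = 9·3·7 = 189
Δ = 2!·6!·0!/9! = 1/252
Racah Σ t=1..1: t=1:−1/36 = -1/36
⇒ 3j(4 1 3; 0 0 0)² = 4/63, sgn +1
Racah Σ t=0..0: t=0:+1/96 = 1/96
⇒ 3j(4 1 3; 2 -1 -1)² = 5/84, sgn +1
4πI² = N·(3j₀)²·(3jₘ)² = 5/7
I = +1·√(0.714286/4π) = 0.23841361

0.238414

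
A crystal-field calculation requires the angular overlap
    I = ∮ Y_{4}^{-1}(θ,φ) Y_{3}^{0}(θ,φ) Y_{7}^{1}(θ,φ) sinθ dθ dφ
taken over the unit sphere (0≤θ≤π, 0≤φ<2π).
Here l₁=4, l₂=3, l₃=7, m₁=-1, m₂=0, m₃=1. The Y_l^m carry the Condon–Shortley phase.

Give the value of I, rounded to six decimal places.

-0.225497

Checks pass: Σm=0; 14 even; l₃=7∈[1,7].
(2·4+1)(2·3+1)(2·7+1) = 945
Δ: 0! 8! 6! / 15! → 1/45045
sum: t=0:+1/20736 = 1/20736
3j²(4 3 7; 0 0 0) = Δ·Π!·Σ² = 35/1287  (sign -1)
sum: t=0:+1/25920 = 1/25920
3j²(4 3 7; -1 0 1) = Δ·Π!·Σ² = 32/1287  (sign +1)
combine: 4πI² = 945·35/1287·32/1287 = 39200/61347
take √, sign -1: I = -0.22549735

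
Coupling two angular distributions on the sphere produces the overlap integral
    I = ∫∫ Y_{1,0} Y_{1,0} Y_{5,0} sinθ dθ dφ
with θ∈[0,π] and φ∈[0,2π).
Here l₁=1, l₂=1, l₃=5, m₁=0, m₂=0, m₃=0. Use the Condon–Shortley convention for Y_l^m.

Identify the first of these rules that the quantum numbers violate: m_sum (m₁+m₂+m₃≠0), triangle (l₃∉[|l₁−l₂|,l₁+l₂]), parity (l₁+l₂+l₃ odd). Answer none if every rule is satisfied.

triangle

Σmᵢ = 0  ✓
l₃∈[|l₁−l₂|,l₁+l₂]=[0,2], have l₃=5  ✗
Σlᵢ = 7 ⇒ odd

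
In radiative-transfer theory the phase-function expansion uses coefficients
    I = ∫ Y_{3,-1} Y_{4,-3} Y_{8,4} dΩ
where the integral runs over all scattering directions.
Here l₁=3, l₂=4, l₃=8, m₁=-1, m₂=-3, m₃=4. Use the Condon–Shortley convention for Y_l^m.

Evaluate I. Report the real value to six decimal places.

0.000000

triangle: need 1≤l₃≤7, have 8; I=0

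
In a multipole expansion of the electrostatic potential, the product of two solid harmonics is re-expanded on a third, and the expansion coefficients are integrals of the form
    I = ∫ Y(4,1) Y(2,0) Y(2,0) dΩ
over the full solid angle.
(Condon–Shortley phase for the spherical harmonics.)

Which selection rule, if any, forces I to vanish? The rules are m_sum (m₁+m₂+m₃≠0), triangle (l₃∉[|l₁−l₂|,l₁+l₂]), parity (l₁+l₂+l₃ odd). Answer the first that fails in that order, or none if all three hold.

m_sum

azimuthal sum: 1 + 0 + 0 = 1  ✗
2 ≤ 2 ≤ 6 (triangle on l)
L = 4 + 2 + 2 = 8 (even)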